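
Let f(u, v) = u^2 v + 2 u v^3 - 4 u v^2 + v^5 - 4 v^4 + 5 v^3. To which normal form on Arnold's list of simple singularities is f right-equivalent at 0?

D_{4}

The Hessian of f at 0 has rank 0. Corank 2; j^3 = v*(u^2 - 4*u*v + 5*v^2) splits into three distinct lines over C (the quadratic factor has nonzero discriminant), so D_4.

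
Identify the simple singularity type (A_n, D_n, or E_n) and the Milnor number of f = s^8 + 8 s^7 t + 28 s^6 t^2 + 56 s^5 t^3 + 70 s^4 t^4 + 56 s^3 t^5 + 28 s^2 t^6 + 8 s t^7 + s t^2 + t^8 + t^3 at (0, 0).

Type D9, Milnor number mu = 9.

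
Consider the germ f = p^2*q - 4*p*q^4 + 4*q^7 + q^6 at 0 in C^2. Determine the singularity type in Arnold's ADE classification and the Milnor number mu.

Type D_7, Milnor number mu = 7.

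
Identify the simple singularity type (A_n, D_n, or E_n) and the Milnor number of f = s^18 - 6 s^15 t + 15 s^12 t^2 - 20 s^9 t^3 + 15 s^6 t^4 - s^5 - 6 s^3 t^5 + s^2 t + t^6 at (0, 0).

The Hessian of f at 0 has rank 0. Corank 2; j^3 = s^2*t has shape L^2 M (L != M), so D-series; mu = 7 gives D_7.

Type D_{7}, Milnor number mu = 7.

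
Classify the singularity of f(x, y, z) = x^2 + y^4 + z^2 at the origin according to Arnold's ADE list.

A3

The Hessian of f at 0 is [[2, 0, 0], [0, 0, 0], [0, 0, 2]] with rank 2, so corank 1. A Groebner basis of the Jacobian ideal J(f) in C{x,y,z} is {y^3, x, z}; counting standard monomials gives mu = 3. Corank 1: A-series; mu = 3 gives A_3.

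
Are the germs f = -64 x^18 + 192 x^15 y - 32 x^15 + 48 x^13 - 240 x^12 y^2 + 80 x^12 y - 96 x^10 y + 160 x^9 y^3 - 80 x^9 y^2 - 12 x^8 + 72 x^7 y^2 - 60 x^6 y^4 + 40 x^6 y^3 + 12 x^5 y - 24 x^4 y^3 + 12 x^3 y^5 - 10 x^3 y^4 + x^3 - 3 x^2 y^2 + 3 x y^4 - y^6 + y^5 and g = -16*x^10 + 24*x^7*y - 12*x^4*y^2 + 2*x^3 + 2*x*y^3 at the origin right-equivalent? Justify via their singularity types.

No.

The Hessian of f at 0 is [[0, 0], [0, 0]] with rank 0, so corank 2. A Groebner basis of the Jacobian ideal J(f) in C{x,y} is {y^4, x^3, -x^2/2 + x*y^2}; counting standard monomials gives mu = 8. Corank 2; j^3 = x^3 is a perfect cube, so E-series; the 5-jet and mu = 8 give E_8. The Hessian of g at 0 is [[0, 0], [0, 0]] with rank 0, so corank 2. A Groebner basis of the Jacobian ideal J(g) in C{x,y} is {x^3, x*y^2, 3*x^2 + y^3}; counting standard monomials gives mu = 7. Corank 2; j^3 = 2*x^3 is a perfect cube, so E-series; the 4-jet and mu = 7 give E_7. f is E_8 but g is E_7, hence not right-equivalent.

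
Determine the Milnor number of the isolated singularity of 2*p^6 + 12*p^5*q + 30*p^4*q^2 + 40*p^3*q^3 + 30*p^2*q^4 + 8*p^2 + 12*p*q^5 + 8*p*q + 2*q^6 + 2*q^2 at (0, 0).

5

The Hessian of f at 0 is [[16, 8], [8, 4]] with rank 1, so corank 1. A Groebner basis of the Jacobian ideal J(f) in C{p,q} is {q^5, p + q/2}; counting standard monomials gives mu = 5. Corank 1: A-series; mu = 5 gives A_5.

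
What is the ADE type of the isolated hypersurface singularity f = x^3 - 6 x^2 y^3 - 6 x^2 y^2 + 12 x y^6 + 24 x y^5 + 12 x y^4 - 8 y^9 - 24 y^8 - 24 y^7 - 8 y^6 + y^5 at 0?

E_8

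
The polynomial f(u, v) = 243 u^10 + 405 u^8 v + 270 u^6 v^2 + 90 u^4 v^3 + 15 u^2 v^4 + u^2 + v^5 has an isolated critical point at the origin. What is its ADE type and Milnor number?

Type A_4, Milnor number mu = 4.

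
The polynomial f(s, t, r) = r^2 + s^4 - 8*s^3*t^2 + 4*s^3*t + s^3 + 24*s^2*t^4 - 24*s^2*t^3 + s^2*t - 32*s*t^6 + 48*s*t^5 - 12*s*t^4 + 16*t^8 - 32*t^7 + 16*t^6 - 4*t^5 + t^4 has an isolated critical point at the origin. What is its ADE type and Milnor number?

Type D_{5}, Milnor number mu = 5.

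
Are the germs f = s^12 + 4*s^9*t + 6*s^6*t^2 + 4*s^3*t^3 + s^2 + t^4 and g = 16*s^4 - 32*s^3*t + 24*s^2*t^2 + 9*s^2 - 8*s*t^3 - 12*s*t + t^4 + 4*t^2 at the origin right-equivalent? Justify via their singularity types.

Yes.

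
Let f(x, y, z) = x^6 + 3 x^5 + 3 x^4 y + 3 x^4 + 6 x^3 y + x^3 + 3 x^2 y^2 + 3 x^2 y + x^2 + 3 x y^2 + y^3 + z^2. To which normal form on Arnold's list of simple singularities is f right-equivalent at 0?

The Hessian of f at 0 has rank 2. Corank 1: A-series; mu = 2 gives A_2.

A_{2}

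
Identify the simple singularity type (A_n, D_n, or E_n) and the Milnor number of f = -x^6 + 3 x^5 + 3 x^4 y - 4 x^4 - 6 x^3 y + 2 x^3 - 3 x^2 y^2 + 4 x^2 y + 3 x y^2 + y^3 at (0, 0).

The Hessian of f at 0 is [[0, 0], [0, 0]] with rank 0, so corank 2. A Groebner basis of the Jacobian ideal J(f) in C{x,y} is {y^3, x^2 - 3*y^2/2, x*y + 3*y^2/2}; counting standard monomials gives mu = 4. Corank 2; j^3 = (x + y)*(2*x^2 + 2*x*y + y^2) splits into three distinct lines over C (the quadratic factor has nonzero discriminant), so D_4.

Type D4, Milnor number mu = 4.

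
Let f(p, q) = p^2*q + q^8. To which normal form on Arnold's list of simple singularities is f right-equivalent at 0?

D_9

The Hessian of f at 0 has rank 0. Corank 2; j^3 = p^2*q has shape L^2 M (L != M), so D-series; mu = 9 gives D_9.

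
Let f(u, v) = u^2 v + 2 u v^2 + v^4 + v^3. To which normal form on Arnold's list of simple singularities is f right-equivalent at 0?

D5

The Hessian of f at 0 is [[0, 0], [0, 0]] with rank 0, so corank 2. A Groebner basis of the Jacobian ideal J(f) in C{u,v} is {u^3 - u^2/4 + v^2/4, u^2/4 + v^3 - v^2/4, u*v + v^2}; counting standard monomials gives mu = 5. Corank 2; j^3 = v*(u + v)^2 has shape L^2 M (L != M), so D-series; mu = 5 gives D_5.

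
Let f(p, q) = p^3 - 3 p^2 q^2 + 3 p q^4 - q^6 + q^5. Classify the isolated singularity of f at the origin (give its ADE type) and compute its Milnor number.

Type E_{8}, Milnor number mu = 8.

The Hessian of f at 0 has rank 0. Corank 2; j^3 = p^3 is a perfect cube, so E-series; the 5-jet and mu = 8 give E_8.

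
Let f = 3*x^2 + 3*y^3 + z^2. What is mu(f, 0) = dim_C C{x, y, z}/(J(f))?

2

The Hessian of f at 0 has rank 2. Corank 1: A-series; mu = 2 gives A_2.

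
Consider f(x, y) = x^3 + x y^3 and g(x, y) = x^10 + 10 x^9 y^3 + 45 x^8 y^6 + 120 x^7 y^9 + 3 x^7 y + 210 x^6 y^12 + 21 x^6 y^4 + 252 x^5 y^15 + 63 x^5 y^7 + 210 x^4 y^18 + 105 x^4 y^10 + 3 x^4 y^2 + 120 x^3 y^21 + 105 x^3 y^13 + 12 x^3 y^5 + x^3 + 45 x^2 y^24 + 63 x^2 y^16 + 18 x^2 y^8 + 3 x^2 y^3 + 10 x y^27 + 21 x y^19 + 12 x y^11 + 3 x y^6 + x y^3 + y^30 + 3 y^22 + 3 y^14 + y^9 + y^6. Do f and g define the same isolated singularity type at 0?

Yes.

The Hessian of f at 0 is [[0, 0], [0, 0]] with rank 0, so corank 2. A Groebner basis of the Jacobian ideal J(f) in C{x,y} is {x^3, x*y^2, 3*x^2 + y^3}; counting standard monomials gives mu = 7. Corank 2; j^3 = x^3 is a perfect cube, so E-series; the 4-jet and mu = 7 give E_7. The Hessian of g at 0 is [[0, 0], [0, 0]] with rank 0, so corank 2. A Groebner basis of the Jacobian ideal J(g) in C{x,y} is {x^3, x*y^2, 3*x^2 + y^3}; counting standard monomials gives mu = 7. Corank 2; j^3 = x^3 is a perfect cube, so E-series; the 4-jet and mu = 7 give E_7. Both have type E_7, hence right-equivalent.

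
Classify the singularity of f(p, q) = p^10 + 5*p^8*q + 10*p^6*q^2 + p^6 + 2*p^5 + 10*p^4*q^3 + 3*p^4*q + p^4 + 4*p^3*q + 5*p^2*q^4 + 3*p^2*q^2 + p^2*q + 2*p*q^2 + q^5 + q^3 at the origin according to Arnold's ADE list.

D6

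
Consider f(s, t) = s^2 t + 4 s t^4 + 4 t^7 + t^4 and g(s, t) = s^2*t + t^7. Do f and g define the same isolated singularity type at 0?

The Hessian of f at 0 has rank 0. Corank 2; j^3 = s^2*t has shape L^2 M (L != M), so D-series; mu = 5 gives D_5. The Hessian of g at 0 has rank 0. Corank 2; j^3 = s^2*t has shape L^2 M (L != M), so D-series; mu = 8 gives D_8. f is D_5 but g is D_8, hence not right-equivalent.

No.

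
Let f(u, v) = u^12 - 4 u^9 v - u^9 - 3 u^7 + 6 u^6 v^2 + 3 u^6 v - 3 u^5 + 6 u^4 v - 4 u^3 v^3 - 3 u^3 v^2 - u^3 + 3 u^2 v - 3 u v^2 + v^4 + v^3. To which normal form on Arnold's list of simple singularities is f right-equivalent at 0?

E_6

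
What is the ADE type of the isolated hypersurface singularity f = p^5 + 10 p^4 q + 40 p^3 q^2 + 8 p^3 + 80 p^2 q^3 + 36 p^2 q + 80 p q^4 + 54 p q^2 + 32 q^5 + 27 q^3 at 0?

E_8

The Hessian of f at 0 has rank 0. Corank 2; j^3 = (2*p + 3*q)^3 is a perfect cube, so E-series; the 5-jet and mu = 8 give E_8.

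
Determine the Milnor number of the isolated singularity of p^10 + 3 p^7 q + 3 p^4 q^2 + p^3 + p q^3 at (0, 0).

7

The Hessian of f at 0 is [[0, 0], [0, 0]] with rank 0, so corank 2. A Groebner basis of the Jacobian ideal J(f) in C{p,q} is {p^3, p*q^2, 3*p^2 + q^3}; counting standard monomials gives mu = 7. Corank 2; j^3 = p^3 is a perfect cube, so E-series; the 4-jet and mu = 7 give E_7.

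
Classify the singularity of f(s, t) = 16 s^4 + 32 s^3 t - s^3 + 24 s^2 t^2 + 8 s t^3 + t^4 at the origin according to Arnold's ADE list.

The Hessian of f at 0 has rank 0. Corank 2; j^3 = -s^3 is a perfect cube, so E-series; the 4-jet and mu = 6 give E_6.

E_{6}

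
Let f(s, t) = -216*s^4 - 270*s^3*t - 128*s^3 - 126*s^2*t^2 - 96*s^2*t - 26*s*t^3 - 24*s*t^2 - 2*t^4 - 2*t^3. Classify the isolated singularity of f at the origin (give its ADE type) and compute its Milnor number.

Type E_7, Milnor number mu = 7.

The Hessian of f at 0 is [[0, 0], [0, 0]] with rank 0, so corank 2. A Groebner basis of the Jacobian ideal J(f) in C{s,t} is {65536*s^2/3 + 32768*s*t/3 + t^4 + 64*t^3/9 + 4096*t^2/3, s^3 + 112*s^2/3 + 56*s*t/3 + t^3/36 + 7*t^2/3, s^2*t - 832*s^2/9 - 416*s*t/9 - 5*t^3/54 - 52*t^2/9, 512*s^2/3 + s*t^2 + 256*s*t/3 + 11*t^3/36 + 32*t^2/3}; counting standard monomials gives mu = 7. Corank 2; j^3 = -2*(4*s + t)^3 is a perfect cube, so E-series; the 4-jet and mu = 7 give E_7.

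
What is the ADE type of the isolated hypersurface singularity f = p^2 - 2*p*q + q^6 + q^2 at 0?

A_5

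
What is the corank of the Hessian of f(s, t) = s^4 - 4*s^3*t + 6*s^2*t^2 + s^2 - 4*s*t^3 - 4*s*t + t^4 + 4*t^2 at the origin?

1

Hessian at 0 has rank 1.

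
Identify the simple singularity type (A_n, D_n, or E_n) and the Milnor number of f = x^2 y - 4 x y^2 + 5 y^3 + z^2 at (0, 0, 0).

Type D4, Milnor number mu = 4.

The Hessian of f at 0 is [[0, 0, 0], [0, 0, 0], [0, 0, 2]] with rank 1, so corank 2. A Groebner basis of the Jacobian ideal J(f) in C{x,y,z} is {y^3, x^2 - y^2, x*y - 2*y^2, z}; counting standard monomials gives mu = 4. Corank 2; j^3 = y*(x^2 - 4*x*y + 5*y^2) splits into three distinct lines over C (the quadratic factor has nonzero discriminant), so D_4.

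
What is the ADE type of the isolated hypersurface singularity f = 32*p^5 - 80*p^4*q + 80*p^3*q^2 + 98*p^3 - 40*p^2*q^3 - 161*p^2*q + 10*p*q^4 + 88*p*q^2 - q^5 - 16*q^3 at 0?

The Hessian of f at 0 is [[0, 0], [0, 0]] with rank 0, so corank 2. A Groebner basis of the Jacobian ideal J(f) in C{p,q} is {-16807*p*q/10 + q^4 + 4802*q^2/5, p*q^2 - 4*q^3/7, p^2 - 15*p*q/14 + 2*q^2/7}; counting standard monomials gives mu = 6. Corank 2; j^3 = (2*p - q)*(7*p - 4*q)^2 has shape L^2 M (L != M), so D-series; mu = 6 gives D_6.

D_{6}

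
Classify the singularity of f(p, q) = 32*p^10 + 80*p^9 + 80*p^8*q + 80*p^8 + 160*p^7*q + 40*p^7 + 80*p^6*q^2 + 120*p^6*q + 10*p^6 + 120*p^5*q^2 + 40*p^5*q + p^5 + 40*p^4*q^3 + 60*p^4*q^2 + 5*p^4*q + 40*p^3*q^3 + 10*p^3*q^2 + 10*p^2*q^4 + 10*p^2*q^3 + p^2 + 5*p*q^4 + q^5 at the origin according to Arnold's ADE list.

A_4

The Hessian of f at 0 has rank 1. Corank 1: A-series; mu = 4 gives A_4.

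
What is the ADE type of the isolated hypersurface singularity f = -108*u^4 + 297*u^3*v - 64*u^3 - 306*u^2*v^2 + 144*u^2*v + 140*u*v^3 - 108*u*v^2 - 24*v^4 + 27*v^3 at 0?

The Hessian of f at 0 has rank 0. Corank 2; j^3 = -(4*u - 3*v)^3 is a perfect cube, so E-series; the 4-jet and mu = 7 give E_7.

E7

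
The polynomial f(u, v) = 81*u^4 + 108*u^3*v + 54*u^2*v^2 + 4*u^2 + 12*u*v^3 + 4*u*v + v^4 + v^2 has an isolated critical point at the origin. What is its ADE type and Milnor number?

The Hessian of f at 0 is [[8, 4], [4, 2]] with rank 1, so corank 1. A Groebner basis of the Jacobian ideal J(f) in C{u,v} is {v^3, u + v/2}; counting standard monomials gives mu = 3. Corank 1: A-series; mu = 3 gives A_3.

Type A_{3}, Milnor number mu = 3.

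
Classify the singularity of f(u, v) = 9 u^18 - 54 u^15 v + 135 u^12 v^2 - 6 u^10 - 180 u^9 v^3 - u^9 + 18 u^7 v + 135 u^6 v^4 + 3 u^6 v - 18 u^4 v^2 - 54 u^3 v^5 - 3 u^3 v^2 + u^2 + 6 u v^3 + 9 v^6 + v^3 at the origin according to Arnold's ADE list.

The Hessian of f at 0 has rank 1. Corank 1: A-series; mu = 2 gives A_2.

A_2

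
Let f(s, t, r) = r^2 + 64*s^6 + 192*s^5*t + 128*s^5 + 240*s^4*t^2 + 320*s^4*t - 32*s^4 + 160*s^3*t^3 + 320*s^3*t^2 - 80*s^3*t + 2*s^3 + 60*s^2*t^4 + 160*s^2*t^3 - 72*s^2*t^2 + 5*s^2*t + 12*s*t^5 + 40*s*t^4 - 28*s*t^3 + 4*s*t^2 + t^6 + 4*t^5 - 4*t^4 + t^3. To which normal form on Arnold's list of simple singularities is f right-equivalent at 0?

D_7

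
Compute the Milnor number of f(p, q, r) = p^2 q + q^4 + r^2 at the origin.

The Hessian of f at 0 has rank 1. Corank 2; j^3 = p^2*q has shape L^2 M (L != M), so D-series; mu = 5 gives D_5.

5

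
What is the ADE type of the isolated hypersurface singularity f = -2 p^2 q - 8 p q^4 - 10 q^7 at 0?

D_{8}

The Hessian of f at 0 has rank 0. Corank 2; j^3 = -2*p^2*q has shape L^2 M (L != M), so D-series; mu = 8 gives D_8.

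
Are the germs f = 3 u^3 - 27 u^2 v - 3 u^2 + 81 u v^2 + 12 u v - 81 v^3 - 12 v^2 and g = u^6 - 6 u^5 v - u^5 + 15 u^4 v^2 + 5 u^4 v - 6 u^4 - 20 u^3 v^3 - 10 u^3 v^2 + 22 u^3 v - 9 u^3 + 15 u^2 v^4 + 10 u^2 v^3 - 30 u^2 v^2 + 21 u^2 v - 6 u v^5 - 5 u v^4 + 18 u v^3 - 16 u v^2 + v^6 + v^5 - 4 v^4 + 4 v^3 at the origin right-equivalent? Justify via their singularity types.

No.

The Hessian of f at 0 has rank 1. Corank 1: A-series; mu = 2 gives A_2. The Hessian of g at 0 has rank 0. Corank 2; j^3 = -(u - v)*(3*u - 2*v)^2 has shape L^2 M (L != M), so D-series; mu = 7 gives D_7. f is A_2 but g is D_7, hence not right-equivalent.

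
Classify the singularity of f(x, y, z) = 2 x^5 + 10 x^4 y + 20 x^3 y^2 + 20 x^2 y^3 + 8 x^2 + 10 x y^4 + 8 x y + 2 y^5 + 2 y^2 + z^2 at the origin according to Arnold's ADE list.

A_{4}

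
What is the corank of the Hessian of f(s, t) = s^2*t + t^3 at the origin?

Hessian at 0 has rank 0.

2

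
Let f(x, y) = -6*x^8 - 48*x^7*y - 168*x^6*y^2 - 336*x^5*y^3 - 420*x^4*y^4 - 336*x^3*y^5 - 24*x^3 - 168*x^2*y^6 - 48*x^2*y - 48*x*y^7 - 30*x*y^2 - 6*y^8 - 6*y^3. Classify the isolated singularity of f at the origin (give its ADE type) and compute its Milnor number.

Type D_9, Milnor number mu = 9.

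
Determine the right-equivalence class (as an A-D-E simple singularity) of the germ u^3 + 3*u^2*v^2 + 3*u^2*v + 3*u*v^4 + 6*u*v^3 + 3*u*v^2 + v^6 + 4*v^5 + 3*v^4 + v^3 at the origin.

E_8

The Hessian of f at 0 has rank 0. Corank 2; j^3 = (u + v)^3 is a perfect cube, so E-series; the 5-jet and mu = 8 give E_8.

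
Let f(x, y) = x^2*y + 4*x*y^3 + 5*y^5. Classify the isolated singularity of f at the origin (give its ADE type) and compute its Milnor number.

Type D_{6}, Milnor number mu = 6.

The Hessian of f at 0 is [[0, 0], [0, 0]] with rank 0, so corank 2. A Groebner basis of the Jacobian ideal J(f) in C{x,y} is {x^3, x^2*y, -2*x^2 + x*y^2, x*y/2 + y^3}; counting standard monomials gives mu = 6. Corank 2; j^3 = x^2*y has shape L^2 M (L != M), so D-series; mu = 6 gives D_6.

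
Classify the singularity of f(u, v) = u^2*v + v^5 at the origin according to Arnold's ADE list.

D_{6}

The Hessian of f at 0 has rank 0. Corank 2; j^3 = u^2*v has shape L^2 M (L != M), so D-series; mu = 6 gives D_6.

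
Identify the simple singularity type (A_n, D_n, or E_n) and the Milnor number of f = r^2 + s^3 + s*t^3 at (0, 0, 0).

Type E_{7}, Milnor number mu = 7.

The Hessian of f at 0 has rank 1. Corank 2; j^3 = s^3 is a perfect cube, so E-series; the 4-jet and mu = 7 give E_7.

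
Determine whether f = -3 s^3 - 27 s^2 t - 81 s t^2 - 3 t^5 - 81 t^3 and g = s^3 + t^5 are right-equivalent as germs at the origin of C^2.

The Hessian of f at 0 has rank 0. Corank 2; j^3 = -3*(s + 3*t)^3 is a perfect cube, so E-series; the 5-jet and mu = 8 give E_8. The Hessian of g at 0 has rank 0. Corank 2; j^3 = s^3 is a perfect cube, so E-series; the 5-jet and mu = 8 give E_8. Both have type E_8, hence right-equivalent.

Yes.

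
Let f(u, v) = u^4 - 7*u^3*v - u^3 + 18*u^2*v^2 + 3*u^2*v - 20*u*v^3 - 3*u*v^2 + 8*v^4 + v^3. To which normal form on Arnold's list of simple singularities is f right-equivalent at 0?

The Hessian of f at 0 has rank 0. Corank 2; j^3 = -(u - v)^3 is a perfect cube, so E-series; the 4-jet and mu = 7 give E_7.

E_7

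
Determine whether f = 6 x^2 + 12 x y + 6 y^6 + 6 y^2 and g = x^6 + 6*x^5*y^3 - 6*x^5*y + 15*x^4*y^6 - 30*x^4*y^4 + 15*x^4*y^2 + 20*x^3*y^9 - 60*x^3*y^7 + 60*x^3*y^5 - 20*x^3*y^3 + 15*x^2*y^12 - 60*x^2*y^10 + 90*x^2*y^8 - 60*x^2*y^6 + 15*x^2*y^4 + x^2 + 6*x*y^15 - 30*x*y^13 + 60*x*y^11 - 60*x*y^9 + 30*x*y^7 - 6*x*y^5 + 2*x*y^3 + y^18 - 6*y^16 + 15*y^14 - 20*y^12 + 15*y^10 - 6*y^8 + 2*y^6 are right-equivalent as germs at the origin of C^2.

The Hessian of f at 0 has rank 1. Corank 1: A-series; mu = 5 gives A_5. The Hessian of g at 0 has rank 1. Corank 1: A-series; mu = 5 gives A_5. Both have type A_5, hence right-equivalent.

Yes.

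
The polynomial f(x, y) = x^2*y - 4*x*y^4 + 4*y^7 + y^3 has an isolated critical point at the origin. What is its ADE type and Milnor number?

Type D4, Milnor number mu = 4.

The Hessian of f at 0 is [[0, 0], [0, 0]] with rank 0, so corank 2. A Groebner basis of the Jacobian ideal J(f) in C{x,y} is {y^3, x^2 + 3*y^2, x*y}; counting standard monomials gives mu = 4. Corank 2; j^3 = y*(x^2 + y^2) splits into three distinct lines over C (the quadratic factor has nonzero discriminant), so D_4.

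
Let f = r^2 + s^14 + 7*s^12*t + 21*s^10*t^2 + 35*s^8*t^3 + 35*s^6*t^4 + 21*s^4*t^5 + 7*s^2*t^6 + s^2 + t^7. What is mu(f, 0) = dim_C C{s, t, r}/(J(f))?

6

The Hessian of f at 0 has rank 2. Corank 1: A-series; mu = 6 gives A_6.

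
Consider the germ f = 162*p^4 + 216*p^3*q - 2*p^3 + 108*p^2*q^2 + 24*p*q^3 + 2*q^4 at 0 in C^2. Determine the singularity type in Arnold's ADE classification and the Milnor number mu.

Type E_{6}, Milnor number mu = 6.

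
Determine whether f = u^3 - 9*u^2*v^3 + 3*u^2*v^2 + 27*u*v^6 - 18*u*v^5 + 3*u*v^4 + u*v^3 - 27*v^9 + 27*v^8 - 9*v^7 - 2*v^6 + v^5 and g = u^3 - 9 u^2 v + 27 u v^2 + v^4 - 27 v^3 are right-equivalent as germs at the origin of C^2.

The Hessian of f at 0 is [[0, 0], [0, 0]] with rank 0, so corank 2. A Groebner basis of the Jacobian ideal J(f) in C{u,v} is {-u^2 + v^4 - v^3/3, u^3, u^2*v + u^2/3 + v^3/9, u^2 + u*v^2 + v^3/3}; counting standard monomials gives mu = 7. Corank 2; j^3 = u^3 is a perfect cube, so E-series; the 4-jet and mu = 7 give E_7. The Hessian of g at 0 is [[0, 0], [0, 0]] with rank 0, so corank 2. A Groebner basis of the Jacobian ideal J(g) in C{u,v} is {v^3, u^2 - 6*u*v + 9*v^2}; counting standard monomials gives mu = 6. Corank 2; j^3 = (u - 3*v)^3 is a perfect cube, so E-series; the 4-jet and mu = 6 give E_6. f is E_7 but g is E_6, hence not right-equivalent.

No.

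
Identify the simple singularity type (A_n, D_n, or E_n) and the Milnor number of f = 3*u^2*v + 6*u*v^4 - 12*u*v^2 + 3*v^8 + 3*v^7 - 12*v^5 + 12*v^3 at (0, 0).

The Hessian of f at 0 has rank 0. Corank 2; j^3 = 3*v*(u - 2*v)^2 has shape L^2 M (L != M), so D-series; mu = 9 gives D_9.

Type D_{9}, Milnor number mu = 9.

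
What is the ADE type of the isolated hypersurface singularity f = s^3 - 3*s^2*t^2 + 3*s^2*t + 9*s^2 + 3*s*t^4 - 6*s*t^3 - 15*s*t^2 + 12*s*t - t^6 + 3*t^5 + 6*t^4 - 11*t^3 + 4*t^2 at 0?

The Hessian of f at 0 has rank 1. Corank 1: A-series; mu = 2 gives A_2.

A2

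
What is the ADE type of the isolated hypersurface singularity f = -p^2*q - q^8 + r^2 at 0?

D9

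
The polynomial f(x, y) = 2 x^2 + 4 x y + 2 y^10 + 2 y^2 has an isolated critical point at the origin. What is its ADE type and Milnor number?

Type A_{9}, Milnor number mu = 9.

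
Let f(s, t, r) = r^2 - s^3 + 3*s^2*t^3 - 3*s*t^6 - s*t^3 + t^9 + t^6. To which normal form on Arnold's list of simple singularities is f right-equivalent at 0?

The Hessian of f at 0 has rank 1. Corank 2; j^3 = -s^3 is a perfect cube, so E-series; the 4-jet and mu = 7 give E_7.

E_7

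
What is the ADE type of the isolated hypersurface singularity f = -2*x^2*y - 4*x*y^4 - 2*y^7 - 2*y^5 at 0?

D_6

The Hessian of f at 0 has rank 0. Corank 2; j^3 = -2*x^2*y has shape L^2 M (L != M), so D-series; mu = 6 gives D_6.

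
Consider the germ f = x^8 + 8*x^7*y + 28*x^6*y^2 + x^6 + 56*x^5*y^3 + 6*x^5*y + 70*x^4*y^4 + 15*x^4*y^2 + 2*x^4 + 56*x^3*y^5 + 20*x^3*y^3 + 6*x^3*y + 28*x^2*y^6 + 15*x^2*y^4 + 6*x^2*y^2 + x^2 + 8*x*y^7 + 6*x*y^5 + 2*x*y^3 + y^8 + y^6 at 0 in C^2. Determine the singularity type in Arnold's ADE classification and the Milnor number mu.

Type A7, Milnor number mu = 7.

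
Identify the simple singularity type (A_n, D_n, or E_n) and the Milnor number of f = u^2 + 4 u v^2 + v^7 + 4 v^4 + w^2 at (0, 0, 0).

The Hessian of f at 0 has rank 2. Corank 1: A-series; mu = 6 gives A_6.

Type A6, Milnor number mu = 6.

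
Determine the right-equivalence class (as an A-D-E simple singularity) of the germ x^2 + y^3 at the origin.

The Hessian of f at 0 has rank 1. Corank 1: A-series; mu = 2 gives A_2.

A_2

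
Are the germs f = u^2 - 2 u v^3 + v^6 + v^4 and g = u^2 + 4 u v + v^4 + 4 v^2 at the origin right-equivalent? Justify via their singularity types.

Yes.

The Hessian of f at 0 is [[2, 0], [0, 0]] with rank 1, so corank 1. A Groebner basis of the Jacobian ideal J(f) in C{u,v} is {v^3, u}; counting standard monomials gives mu = 3. Corank 1: A-series; mu = 3 gives A_3. The Hessian of g at 0 is [[2, 4], [4, 8]] with rank 1, so corank 1. A Groebner basis of the Jacobian ideal J(g) in C{u,v} is {v^3, u + 2*v}; counting standard monomials gives mu = 3. Corank 1: A-series; mu = 3 gives A_3. Both have type A_3, hence right-equivalent.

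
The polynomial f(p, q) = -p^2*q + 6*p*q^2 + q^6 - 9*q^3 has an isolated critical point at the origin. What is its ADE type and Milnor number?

Type D_7, Milnor number mu = 7.

The Hessian of f at 0 has rank 0. Corank 2; j^3 = -q*(p - 3*q)^2 has shape L^2 M (L != M), so D-series; mu = 7 gives D_7.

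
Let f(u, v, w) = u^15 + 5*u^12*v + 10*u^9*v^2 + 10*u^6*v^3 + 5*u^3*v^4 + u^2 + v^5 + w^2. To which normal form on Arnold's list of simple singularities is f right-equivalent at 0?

A_4

The Hessian of f at 0 is [[2, 0, 0], [0, 0, 0], [0, 0, 2]] with rank 2, so corank 1. A Groebner basis of the Jacobian ideal J(f) in C{u,v,w} is {v^4, u, w}; counting standard monomials gives mu = 4. Corank 1: A-series; mu = 4 gives A_4.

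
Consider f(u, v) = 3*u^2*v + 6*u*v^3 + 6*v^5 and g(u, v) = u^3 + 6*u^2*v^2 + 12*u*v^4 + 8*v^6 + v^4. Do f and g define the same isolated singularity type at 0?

No.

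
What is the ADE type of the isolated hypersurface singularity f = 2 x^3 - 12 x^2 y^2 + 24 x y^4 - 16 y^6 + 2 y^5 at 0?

E8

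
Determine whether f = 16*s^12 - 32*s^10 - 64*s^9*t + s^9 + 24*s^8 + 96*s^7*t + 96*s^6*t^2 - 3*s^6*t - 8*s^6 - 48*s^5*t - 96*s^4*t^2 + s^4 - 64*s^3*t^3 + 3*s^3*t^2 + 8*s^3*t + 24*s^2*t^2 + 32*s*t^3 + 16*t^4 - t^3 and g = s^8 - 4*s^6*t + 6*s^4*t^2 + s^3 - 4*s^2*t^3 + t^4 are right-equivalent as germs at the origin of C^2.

Yes.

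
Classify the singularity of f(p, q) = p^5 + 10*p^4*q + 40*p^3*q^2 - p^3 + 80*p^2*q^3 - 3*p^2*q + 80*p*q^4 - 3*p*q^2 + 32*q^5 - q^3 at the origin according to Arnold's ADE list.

The Hessian of f at 0 has rank 0. Corank 2; j^3 = -(p + q)^3 is a perfect cube, so E-series; the 5-jet and mu = 8 give E_8.

E_{8}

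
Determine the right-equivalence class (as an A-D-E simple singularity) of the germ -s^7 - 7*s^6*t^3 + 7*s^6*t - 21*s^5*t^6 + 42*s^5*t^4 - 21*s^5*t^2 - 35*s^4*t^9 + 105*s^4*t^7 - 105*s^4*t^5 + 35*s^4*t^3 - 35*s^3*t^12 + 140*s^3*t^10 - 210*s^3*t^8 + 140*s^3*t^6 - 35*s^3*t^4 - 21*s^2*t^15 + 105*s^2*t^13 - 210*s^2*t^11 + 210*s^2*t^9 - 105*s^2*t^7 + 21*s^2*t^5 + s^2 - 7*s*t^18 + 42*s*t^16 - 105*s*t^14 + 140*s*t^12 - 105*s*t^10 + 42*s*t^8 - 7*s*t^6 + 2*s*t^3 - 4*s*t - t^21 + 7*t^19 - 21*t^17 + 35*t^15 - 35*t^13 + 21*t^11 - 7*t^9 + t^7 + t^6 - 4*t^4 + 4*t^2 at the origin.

A_{6}

The Hessian of f at 0 has rank 1. Corank 1: A-series; mu = 6 gives A_6.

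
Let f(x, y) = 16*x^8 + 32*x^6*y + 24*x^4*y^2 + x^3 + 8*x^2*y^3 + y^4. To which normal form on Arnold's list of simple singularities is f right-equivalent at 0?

E_6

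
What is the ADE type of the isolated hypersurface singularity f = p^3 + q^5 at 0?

E_8

The Hessian of f at 0 is [[0, 0], [0, 0]] with rank 0, so corank 2. A Groebner basis of the Jacobian ideal J(f) in C{p,q} is {q^4, p^2}; counting standard monomials gives mu = 8. Corank 2; j^3 = p^3 is a perfect cube, so E-series; the 5-jet and mu = 8 give E_8.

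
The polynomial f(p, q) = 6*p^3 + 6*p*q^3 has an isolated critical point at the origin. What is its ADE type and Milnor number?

The Hessian of f at 0 has rank 0. Corank 2; j^3 = 6*p^3 is a perfect cube, so E-series; the 4-jet and mu = 7 give E_7.

Type E7, Milnor number mu = 7.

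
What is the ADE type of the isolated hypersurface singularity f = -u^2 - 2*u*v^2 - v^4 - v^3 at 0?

A_2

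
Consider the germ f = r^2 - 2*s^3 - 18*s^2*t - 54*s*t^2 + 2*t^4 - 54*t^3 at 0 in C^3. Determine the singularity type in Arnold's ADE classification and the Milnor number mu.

Type E_{6}, Milnor number mu = 6.

The Hessian of f at 0 is [[0, 0, 0], [0, 0, 0], [0, 0, 2]] with rank 1, so corank 2. A Groebner basis of the Jacobian ideal J(f) in C{s,t,r} is {t^3, s^2 + 6*s*t + 9*t^2, r}; counting standard monomials gives mu = 6. Corank 2; j^3 = -2*(s + 3*t)^3 is a perfect cube, so E-series; the 4-jet and mu = 6 give E_6.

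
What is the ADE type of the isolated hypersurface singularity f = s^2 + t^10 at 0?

A_9

The Hessian of f at 0 is [[2, 0], [0, 0]] with rank 1, so corank 1. A Groebner basis of the Jacobian ideal J(f) in C{s,t} is {t^9, s}; counting standard monomials gives mu = 9. Corank 1: A-series; mu = 9 gives A_9.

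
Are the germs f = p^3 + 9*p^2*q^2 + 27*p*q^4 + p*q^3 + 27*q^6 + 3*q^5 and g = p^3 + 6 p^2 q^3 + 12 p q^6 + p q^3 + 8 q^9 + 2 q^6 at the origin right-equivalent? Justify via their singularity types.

The Hessian of f at 0 is [[0, 0], [0, 0]] with rank 0, so corank 2. A Groebner basis of the Jacobian ideal J(f) in C{p,q} is {-p^2/9 + q^4 - q^3/27, p^3, p^2*q + p^2/27 + q^3/81, p^2/3 + p*q^2 + q^3/9}; counting standard monomials gives mu = 7. Corank 2; j^3 = p^3 is a perfect cube, so E-series; the 4-jet and mu = 7 give E_7. The Hessian of g at 0 is [[0, 0], [0, 0]] with rank 0, so corank 2. A Groebner basis of the Jacobian ideal J(g) in C{p,q} is {p^3, p*q^2, 3*p^2 + q^3}; counting standard monomials gives mu = 7. Corank 2; j^3 = p^3 is a perfect cube, so E-series; the 4-jet and mu = 7 give E_7. Both have type E_7, hence right-equivalent.

Yes.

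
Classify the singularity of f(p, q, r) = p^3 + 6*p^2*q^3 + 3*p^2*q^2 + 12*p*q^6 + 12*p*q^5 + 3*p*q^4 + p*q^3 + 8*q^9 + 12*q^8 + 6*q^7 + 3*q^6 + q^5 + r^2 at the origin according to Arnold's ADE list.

E_7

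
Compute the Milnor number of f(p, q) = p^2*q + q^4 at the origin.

5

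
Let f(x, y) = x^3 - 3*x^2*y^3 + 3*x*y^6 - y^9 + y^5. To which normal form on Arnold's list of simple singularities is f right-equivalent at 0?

E_8

The Hessian of f at 0 has rank 0. Corank 2; j^3 = x^3 is a perfect cube, so E-series; the 5-jet and mu = 8 give E_8.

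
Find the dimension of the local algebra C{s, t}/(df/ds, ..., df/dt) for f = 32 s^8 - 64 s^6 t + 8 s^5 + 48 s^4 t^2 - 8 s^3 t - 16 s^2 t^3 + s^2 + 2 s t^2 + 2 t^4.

3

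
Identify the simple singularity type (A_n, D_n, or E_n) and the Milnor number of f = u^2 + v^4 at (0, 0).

Type A_{3}, Milnor number mu = 3.

The Hessian of f at 0 has rank 1. Corank 1: A-series; mu = 3 gives A_3.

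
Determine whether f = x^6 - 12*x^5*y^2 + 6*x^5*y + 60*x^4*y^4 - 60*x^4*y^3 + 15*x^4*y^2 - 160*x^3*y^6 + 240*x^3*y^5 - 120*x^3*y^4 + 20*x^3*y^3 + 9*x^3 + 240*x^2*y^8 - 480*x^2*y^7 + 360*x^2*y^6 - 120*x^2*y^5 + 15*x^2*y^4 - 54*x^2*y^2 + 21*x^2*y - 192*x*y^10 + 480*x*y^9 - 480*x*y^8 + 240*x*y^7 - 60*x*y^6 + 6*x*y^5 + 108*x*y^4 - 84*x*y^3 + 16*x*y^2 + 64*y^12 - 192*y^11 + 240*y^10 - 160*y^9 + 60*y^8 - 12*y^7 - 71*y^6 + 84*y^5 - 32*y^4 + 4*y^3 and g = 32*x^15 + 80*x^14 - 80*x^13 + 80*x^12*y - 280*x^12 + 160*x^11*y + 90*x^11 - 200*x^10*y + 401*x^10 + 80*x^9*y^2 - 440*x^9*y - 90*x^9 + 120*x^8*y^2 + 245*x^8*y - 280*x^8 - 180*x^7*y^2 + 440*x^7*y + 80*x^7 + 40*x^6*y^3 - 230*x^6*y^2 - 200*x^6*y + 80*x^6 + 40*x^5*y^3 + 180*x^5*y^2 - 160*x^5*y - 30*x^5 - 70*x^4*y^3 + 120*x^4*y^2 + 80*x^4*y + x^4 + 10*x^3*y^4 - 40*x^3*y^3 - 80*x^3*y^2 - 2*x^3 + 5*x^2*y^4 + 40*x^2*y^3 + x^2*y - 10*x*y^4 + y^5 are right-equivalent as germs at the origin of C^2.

The Hessian of f at 0 has rank 0. Corank 2; j^3 = (x + y)*(3*x + 2*y)^2 has shape L^2 M (L != M), so D-series; mu = 7 gives D_7. The Hessian of g at 0 has rank 0. Corank 2; j^3 = -x^2*(2*x - y) has shape L^2 M (L != M), so D-series; mu = 6 gives D_6. f is D_7 but g is D_6, hence not right-equivalent.

No.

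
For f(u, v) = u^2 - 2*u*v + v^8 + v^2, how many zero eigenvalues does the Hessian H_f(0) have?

The Hessian at 0 is [[2, -2], [-2, 2]] of rank 1; hence corank 1.

1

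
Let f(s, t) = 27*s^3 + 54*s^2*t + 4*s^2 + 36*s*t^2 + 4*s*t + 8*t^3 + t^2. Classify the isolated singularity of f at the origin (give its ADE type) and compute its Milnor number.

Type A_{2}, Milnor number mu = 2.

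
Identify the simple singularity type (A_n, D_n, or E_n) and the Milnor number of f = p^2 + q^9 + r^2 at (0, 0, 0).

Type A_8, Milnor number mu = 8.

The Hessian of f at 0 has rank 2. Corank 1: A-series; mu = 8 gives A_8.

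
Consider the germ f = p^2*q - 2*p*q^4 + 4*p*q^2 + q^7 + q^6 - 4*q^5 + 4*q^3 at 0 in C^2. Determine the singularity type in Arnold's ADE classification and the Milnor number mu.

Type D_{7}, Milnor number mu = 7.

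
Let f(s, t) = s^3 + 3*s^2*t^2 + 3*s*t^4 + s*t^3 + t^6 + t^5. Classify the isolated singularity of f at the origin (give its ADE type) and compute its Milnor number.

Type E_{7}, Milnor number mu = 7.

The Hessian of f at 0 is [[0, 0], [0, 0]] with rank 0, so corank 2. A Groebner basis of the Jacobian ideal J(f) in C{s,t} is {-s^2 + t^4 - t^3/3, s^3, s^2*t + s^2/3 + t^3/9, s^2 + s*t^2 + t^3/3}; counting standard monomials gives mu = 7. Corank 2; j^3 = s^3 is a perfect cube, so E-series; the 4-jet and mu = 7 give E_7.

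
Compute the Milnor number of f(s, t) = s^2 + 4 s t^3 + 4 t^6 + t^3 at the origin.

2

The Hessian of f at 0 has rank 1. Corank 1: A-series; mu = 2 gives A_2.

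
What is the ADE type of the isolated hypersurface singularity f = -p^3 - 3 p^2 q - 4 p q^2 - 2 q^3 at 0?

The Hessian of f at 0 has rank 0. Corank 2; j^3 = -(p + q)*(p^2 + 2*p*q + 2*q^2) splits into three distinct lines over C (the quadratic factor has nonzero discriminant), so D_4.

D_4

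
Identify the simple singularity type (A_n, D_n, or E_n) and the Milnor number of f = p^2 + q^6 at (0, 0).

Type A_5, Milnor number mu = 5.

The Hessian of f at 0 is [[2, 0], [0, 0]] with rank 1, so corank 1. A Groebner basis of the Jacobian ideal J(f) in C{p,q} is {q^5, p}; counting standard monomials gives mu = 5. Corank 1: A-series; mu = 5 gives A_5.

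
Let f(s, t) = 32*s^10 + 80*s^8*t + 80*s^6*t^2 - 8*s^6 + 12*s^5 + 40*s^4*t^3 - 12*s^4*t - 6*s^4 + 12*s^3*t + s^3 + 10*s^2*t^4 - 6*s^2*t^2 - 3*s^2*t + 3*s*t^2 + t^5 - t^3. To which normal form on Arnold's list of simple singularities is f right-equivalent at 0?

E8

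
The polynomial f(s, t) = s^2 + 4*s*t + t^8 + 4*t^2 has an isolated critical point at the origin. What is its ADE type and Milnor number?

The Hessian of f at 0 is [[2, 4], [4, 8]] with rank 1, so corank 1. A Groebner basis of the Jacobian ideal J(f) in C{s,t} is {t^7, s + 2*t}; counting standard monomials gives mu = 7. Corank 1: A-series; mu = 7 gives A_7.

Type A7, Milnor number mu = 7.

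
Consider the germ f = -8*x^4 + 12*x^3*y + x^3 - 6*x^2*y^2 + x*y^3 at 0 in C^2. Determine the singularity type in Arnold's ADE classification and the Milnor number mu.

The Hessian of f at 0 has rank 0. Corank 2; j^3 = x^3 is a perfect cube, so E-series; the 4-jet and mu = 7 give E_7.

Type E7, Milnor number mu = 7.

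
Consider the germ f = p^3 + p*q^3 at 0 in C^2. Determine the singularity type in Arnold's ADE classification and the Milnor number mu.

The Hessian of f at 0 has rank 0. Corank 2; j^3 = p^3 is a perfect cube, so E-series; the 4-jet and mu = 7 give E_7.

Type E_{7}, Milnor number mu = 7.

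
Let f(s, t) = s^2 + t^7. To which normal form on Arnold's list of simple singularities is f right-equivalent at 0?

The Hessian of f at 0 is [[2, 0], [0, 0]] with rank 1, so corank 1. A Groebner basis of the Jacobian ideal J(f) in C{s,t} is {t^6, s}; counting standard monomials gives mu = 6. Corank 1: A-series; mu = 6 gives A_6.

A_{6}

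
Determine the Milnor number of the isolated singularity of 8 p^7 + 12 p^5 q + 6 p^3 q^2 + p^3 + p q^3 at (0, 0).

The Hessian of f at 0 has rank 0. Corank 2; j^3 = p^3 is a perfect cube, so E-series; the 4-jet and mu = 7 give E_7.

7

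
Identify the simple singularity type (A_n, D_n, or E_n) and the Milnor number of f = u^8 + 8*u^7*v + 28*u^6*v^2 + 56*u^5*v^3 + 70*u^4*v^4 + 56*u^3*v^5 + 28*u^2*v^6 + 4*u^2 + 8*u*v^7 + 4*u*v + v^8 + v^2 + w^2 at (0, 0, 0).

The Hessian of f at 0 is [[8, 4, 0], [4, 2, 0], [0, 0, 2]] with rank 2, so corank 1. A Groebner basis of the Jacobian ideal J(f) in C{u,v,w} is {v^7, u + v/2, w}; counting standard monomials gives mu = 7. Corank 1: A-series; mu = 7 gives A_7.

Type A7, Milnor number mu = 7.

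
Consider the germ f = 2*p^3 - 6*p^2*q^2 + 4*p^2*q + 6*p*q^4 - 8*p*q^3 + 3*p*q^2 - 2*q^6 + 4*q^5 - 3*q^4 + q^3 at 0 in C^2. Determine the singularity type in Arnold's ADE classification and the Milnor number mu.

Type D_4, Milnor number mu = 4.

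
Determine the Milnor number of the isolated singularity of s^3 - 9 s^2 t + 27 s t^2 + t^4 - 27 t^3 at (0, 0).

6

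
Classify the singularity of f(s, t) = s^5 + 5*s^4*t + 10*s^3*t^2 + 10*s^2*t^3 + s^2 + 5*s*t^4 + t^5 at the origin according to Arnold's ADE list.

A_{4}

The Hessian of f at 0 has rank 1. Corank 1: A-series; mu = 4 gives A_4.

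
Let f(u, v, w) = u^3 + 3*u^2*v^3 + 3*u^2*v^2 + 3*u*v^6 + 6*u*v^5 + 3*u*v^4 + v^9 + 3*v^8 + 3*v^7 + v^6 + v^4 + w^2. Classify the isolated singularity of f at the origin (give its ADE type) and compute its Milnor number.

Type E6, Milnor number mu = 6.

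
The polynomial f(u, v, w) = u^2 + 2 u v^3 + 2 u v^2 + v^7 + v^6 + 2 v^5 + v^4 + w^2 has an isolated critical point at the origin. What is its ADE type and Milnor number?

The Hessian of f at 0 has rank 2. Corank 1: A-series; mu = 6 gives A_6.

Type A6, Milnor number mu = 6.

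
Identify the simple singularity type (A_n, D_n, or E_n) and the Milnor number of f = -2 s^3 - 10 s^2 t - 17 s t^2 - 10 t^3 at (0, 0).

Type D4, Milnor number mu = 4.

The Hessian of f at 0 is [[0, 0], [0, 0]] with rank 0, so corank 2. A Groebner basis of the Jacobian ideal J(f) in C{s,t} is {t^3, s^2 - 11*t^2/2, s*t + 5*t^2/2}; counting standard monomials gives mu = 4. Corank 2; j^3 = -(s + 2*t)*(2*s^2 + 6*s*t + 5*t^2) splits into three distinct lines over C (the quadratic factor has nonzero discriminant), so D_4.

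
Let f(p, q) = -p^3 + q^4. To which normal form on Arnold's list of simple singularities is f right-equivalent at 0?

The Hessian of f at 0 has rank 0. Corank 2; j^3 = -p^3 is a perfect cube, so E-series; the 4-jet and mu = 6 give E_6.

E_6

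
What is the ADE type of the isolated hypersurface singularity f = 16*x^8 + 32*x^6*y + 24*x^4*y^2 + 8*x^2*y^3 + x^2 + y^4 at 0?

A3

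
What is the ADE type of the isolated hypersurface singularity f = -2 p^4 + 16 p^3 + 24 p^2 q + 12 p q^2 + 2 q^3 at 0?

E_{6}

The Hessian of f at 0 has rank 0. Corank 2; j^3 = 2*(2*p + q)^3 is a perfect cube, so E-series; the 4-jet and mu = 6 give E_6.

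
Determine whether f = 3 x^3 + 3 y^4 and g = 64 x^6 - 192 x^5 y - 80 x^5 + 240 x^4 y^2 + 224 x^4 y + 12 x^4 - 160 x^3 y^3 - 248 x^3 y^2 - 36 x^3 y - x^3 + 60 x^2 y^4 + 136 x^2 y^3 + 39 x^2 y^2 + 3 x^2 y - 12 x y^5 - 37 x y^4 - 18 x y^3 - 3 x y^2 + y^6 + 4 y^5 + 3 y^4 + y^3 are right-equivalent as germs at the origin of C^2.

No.

The Hessian of f at 0 has rank 0. Corank 2; j^3 = 3*x^3 is a perfect cube, so E-series; the 4-jet and mu = 6 give E_6. The Hessian of g at 0 has rank 0. Corank 2; j^3 = -(x - y)^3 is a perfect cube, so E-series; the 5-jet and mu = 8 give E_8. f is E_6 but g is E_8, hence not right-equivalent.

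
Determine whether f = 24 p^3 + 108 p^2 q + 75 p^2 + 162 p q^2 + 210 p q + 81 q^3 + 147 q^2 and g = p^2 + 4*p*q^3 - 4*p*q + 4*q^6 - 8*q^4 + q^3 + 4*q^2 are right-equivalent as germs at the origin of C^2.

The Hessian of f at 0 has rank 1. Corank 1: A-series; mu = 2 gives A_2. The Hessian of g at 0 has rank 1. Corank 1: A-series; mu = 2 gives A_2. Both have type A_2, hence right-equivalent.

Yes.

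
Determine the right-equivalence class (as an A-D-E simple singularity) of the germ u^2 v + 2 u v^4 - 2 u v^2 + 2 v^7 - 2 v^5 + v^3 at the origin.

D_{8}

The Hessian of f at 0 is [[0, 0], [0, 0]] with rank 0, so corank 2. A Groebner basis of the Jacobian ideal J(f) in C{u,v} is {-u^2/6 + u*v^3 + 4*u*v/3 - 7*v^2/6, u*v + v^4 - v^2, u^3 - 3*u*v^2 + 2*v^3, u^2*v - 2*u*v^2 + v^3}; counting standard monomials gives mu = 8. Corank 2; j^3 = v*(u - v)^2 has shape L^2 M (L != M), so D-series; mu = 8 gives D_8.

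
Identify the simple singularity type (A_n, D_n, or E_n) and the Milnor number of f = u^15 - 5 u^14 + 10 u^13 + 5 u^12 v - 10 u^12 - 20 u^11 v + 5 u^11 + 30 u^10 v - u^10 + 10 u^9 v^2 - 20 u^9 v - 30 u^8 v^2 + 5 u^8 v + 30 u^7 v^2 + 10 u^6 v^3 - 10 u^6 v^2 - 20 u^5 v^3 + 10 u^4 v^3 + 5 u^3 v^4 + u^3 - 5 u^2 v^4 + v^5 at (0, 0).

Type E_8, Milnor number mu = 8.

The Hessian of f at 0 is [[0, 0], [0, 0]] with rank 0, so corank 2. A Groebner basis of the Jacobian ideal J(f) in C{u,v} is {v^4, u^2}; counting standard monomials gives mu = 8. Corank 2; j^3 = u^3 is a perfect cube, so E-series; the 5-jet and mu = 8 give E_8.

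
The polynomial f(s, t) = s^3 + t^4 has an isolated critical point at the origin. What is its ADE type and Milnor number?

Type E6, Milnor number mu = 6.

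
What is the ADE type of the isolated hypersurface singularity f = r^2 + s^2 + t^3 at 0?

The Hessian of f at 0 has rank 2. Corank 1: A-series; mu = 2 gives A_2.

A_2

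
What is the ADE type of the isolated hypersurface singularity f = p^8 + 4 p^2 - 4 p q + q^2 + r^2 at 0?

A_7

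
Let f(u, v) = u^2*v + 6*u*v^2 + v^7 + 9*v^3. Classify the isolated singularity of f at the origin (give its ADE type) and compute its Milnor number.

The Hessian of f at 0 has rank 0. Corank 2; j^3 = v*(u + 3*v)^2 has shape L^2 M (L != M), so D-series; mu = 8 gives D_8.

Type D8, Milnor number mu = 8.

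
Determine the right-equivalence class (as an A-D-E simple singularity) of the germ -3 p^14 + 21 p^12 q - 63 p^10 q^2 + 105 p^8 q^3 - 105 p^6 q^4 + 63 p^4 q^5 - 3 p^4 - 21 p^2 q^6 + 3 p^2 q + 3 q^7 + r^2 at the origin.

D8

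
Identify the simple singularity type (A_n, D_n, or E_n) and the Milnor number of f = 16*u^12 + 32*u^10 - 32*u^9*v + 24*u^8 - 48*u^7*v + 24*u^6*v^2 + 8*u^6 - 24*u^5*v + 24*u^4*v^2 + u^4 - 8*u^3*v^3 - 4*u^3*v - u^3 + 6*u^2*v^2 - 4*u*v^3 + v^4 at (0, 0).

Type E_6, Milnor number mu = 6.

The Hessian of f at 0 has rank 0. Corank 2; j^3 = -u^3 is a perfect cube, so E-series; the 4-jet and mu = 6 give E_6.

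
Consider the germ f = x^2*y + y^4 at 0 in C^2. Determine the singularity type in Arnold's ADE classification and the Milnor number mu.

Type D5, Milnor number mu = 5.

The Hessian of f at 0 is [[0, 0], [0, 0]] with rank 0, so corank 2. A Groebner basis of the Jacobian ideal J(f) in C{x,y} is {x^3, x^2/4 + y^3, x*y}; counting standard monomials gives mu = 5. Corank 2; j^3 = x^2*y has shape L^2 M (L != M), so D-series; mu = 5 gives D_5.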